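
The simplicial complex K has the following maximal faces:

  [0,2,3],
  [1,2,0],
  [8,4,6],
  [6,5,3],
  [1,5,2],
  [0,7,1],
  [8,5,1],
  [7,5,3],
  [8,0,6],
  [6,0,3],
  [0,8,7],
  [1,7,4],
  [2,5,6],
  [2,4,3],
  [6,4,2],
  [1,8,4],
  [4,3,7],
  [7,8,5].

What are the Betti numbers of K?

Take the total order 0 < 1 < 2 < 3 < 4 < 5 < 6 < 7 < 8 on the vertex set. Then K (dimension 2) consists of the simplices:

  0-simplices (9): [0], [1], [2], [3], [4], [5], [6], [7], [8]
  1-simplices (27): (27 of them)
  2-simplices (18): [0,1,2], [0,1,7], [0,2,3], [0,3,6], [0,6,8], [0,7,8], [1,2,5], [1,4,7], [1,4,8], [1,5,8], [2,3,4], [2,4,6], [2,5,6], [3,4,7], [3,5,6], [3,5,7], [4,6,8], [5,7,8]

Hence C_0 ≅ Z^9, C_1 ≅ Z^27, C_2 ≅ Z^18.

The boundary map ∂_1: C_1 → C_0 is given by ∂[p,q] = [q] − [p]. For instance
  ∂[1,7] = [7] − [1].
The resulting 9×27 matrix has rank 8, and its Smith normal form has invariant factors (1,1,1,1,1,1,1,1).

Boundary ∂_2: C_2 → C_1 acts by ∂[p,q,r] = [q,r] − [p,r] + [p,q]. For instance
  ∂[1,4,8] = [4,8] − [1,8] + [1,4],
  ∂[0,2,3] = [2,3] − [0,3] + [0,2].
This gives a 27×18 integer matrix of rank 18; reducing to Smith normal form yields diagonal entries (1,1,1,1,1,1,1,1,1,1,1,1,1,1,1,1,1,2).

Reading off H_k = ker ∂_k / im ∂_{k+1}:

  H_0: rank C_0 − rank ∂_1 = 9 − 8 = 1, and the invariant factors of ∂_1 are all 1, so H_0 = Z.
  H_1: rank ker ∂_1 − rank ∂_2 = (27 − 8) − 18 = 1, and ∂_2 has invariant factor 2 > 1, so H_1 = Z ⊕ Z/2Z.
  H_2: rank ker ∂_2 − rank ∂_3 = (18 − 18) − 0 = 0, and there is no ∂_3, so H_2 = 0.

As a check, the Euler characteristic is 9 − 27 + 18 = 0, which agrees with 1 − 1 + 0 = 0.

Hence the Betti numbers are b_0 = 1, b_1 = 1, b_2 = 0.

b_0 = 1, b_1 = 1, b_2 = 0.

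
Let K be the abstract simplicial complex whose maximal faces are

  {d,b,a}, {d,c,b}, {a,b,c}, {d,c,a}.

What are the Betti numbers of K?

Order the vertices as a < b < c < d. Listing each simplex with vertices in this order, K has dimension 2 with simplices:

  0-simplices (4): a, b, c, d
  1-simplices (6): ab, ac, ad, bc, bd, cd
  2-simplices (4): abc, abd, acd, bcd

Hence C_0 ≅ Z^4, C_1 ≅ Z^6, C_2 ≅ Z^4.

∂_1: C_1 → C_0 maps an edge to its endpoints' difference, ∂[p,q] = q − p. For instance
  ∂bc = c − b.
This gives a 4×6 integer matrix of rank 3; reducing to Smith normal form yields diagonal entries (1,1,1).

∂_2: C_2 → C_1 acts by ∂[p,q,r] = [q,r] − [p,r] + [p,q]. For instance
  ∂acd = cd − ad + ac,
  ∂abc = bc − ac + ab.
This gives a 6×4 integer matrix of rank 3; reducing to Smith normal form yields diagonal entries (1,1,1).

Reading off H_k = ker ∂_k / im ∂_{k+1}:

  H_0: rank C_0 − rank ∂_1 = 4 − 3 = 1, and the invariant factors of ∂_1 are all 1, so H_0 = Z.
  H_1: rank ker ∂_1 − rank ∂_2 = (6 − 3) − 3 = 0, and the invariant factors of ∂_2 are all 1, so H_1 = 0.
  H_2: rank ker ∂_2 − rank ∂_3 = (4 − 3) − 0 = 1, and there is no ∂_3, so H_2 = Z.

(K is a triangulation of the 2-sphere S^2.)

Hence the Betti numbers are b_0 = 1, b_1 = 0, b_2 = 1.

b_0 = 1, b_1 = 0, b_2 = 1.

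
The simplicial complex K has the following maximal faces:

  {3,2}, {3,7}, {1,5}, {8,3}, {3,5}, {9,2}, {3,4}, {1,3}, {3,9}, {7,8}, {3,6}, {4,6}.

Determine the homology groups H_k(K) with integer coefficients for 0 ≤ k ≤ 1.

Fix the vertex order 1 < 2 < 3 < 4 < 5 < 6 < 7 < 8 < 9 and write every simplex with vertices in increasing order. Then dim K = 1 and the simplices of K are:

  0-simplices (9): [1], [2], [3], [4], [5], [6], [7], [8], [9]
  1-simplices (12): [1,3], [1,5], [2,3], [2,9], [3,4], [3,5], [3,6], [3,7], [3,8], [3,9], [4,6], [7,8]

giving chain groups C_0 ≅ Z^9, C_1 ≅ Z^12.

The boundary map ∂_1: C_1 → C_0 sends each edge [p,q] (with p < q) to q − p. For instance
  ∂[3,6] = [6] − [3].
This gives a 9×12 integer matrix of rank 8; reducing to Smith normal form yields diagonal entries (1,1,1,1,1,1,1,1).

Now H_k = ker ∂_k / im ∂_{k+1}, so:

  H_0: rank C_0 − rank ∂_1 = 9 − 8 = 1, and the invariant factors of ∂_1 are all 1, so H_0 = Z.
  H_1: rank ker ∂_1 − rank ∂_2 = (12 − 8) − 0 = 4, and there is no ∂_2, so H_1 = Z^4.

H_0 ≅ Z,  H_1 ≅ Z^4.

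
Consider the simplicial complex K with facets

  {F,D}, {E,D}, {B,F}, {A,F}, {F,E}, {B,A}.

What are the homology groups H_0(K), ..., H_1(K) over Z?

K has 5 vertices, 6 edges.
rank ∂_0 = 0, rank ∂_1 = 4 ⇒ b_0 = 5 − 0 − 4 = 1; all invariant factors of ∂_1 are 1 so no torsion. So H_0 ≅ Z.
rank ∂_1 = 4, rank ∂_2 = 0 ⇒ b_1 = 6 − 4 − 0 = 2. So H_1 ≅ Z^2.

H_0 = Z,  H_1 = Z^2.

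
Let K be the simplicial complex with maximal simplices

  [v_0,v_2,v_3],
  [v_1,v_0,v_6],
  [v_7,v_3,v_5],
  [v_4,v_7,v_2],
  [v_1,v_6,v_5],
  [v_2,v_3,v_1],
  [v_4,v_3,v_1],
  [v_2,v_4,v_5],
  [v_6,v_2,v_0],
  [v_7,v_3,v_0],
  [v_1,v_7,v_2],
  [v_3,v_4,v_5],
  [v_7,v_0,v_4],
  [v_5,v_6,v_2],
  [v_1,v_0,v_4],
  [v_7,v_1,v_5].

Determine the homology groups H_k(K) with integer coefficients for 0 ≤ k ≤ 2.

H_0 ≅ Z,  H_1 ≅ Z^2,  H_2 ≅ Z.

Take the total order v_0 < v_1 < v_2 < v_3 < v_4 < v_5 < v_6 < v_7 on the vertex set. Then K (dimension 2) consists of the simplices:

  0-simplices (8): [v_0], [v_1], [v_2], [v_3], [v_4], [v_5], [v_6], [v_7]
  1-simplices (24): (24 of them)
  2-simplices (16): (16 of them)

giving chain groups C_0 ≅ Z^8, C_1 ≅ Z^24, C_2 ≅ Z^16.

Boundary ∂_1: C_1 → C_0 maps an edge to its endpoints' difference, ∂[p,q] = q − p. For instance
  ∂[v_1,v_4] = [v_4] − [v_1].
As a 8×24 matrix over Z this has rank 7, with invariant factors (1,1,1,1,1,1,1).

Boundary ∂_2: C_2 → C_1 sends each 2-simplex [p,q,r] to [q,r] − [p,r] + [p,q]. For instance
  ∂[v_0,v_3,v_7] = [v_3,v_7] − [v_0,v_7] + [v_0,v_3],
  ∂[v_1,v_2,v_7] = [v_2,v_7] − [v_1,v_7] + [v_1,v_2].
As a 24×16 matrix over Z this has rank 15, with invariant factors (1,1,1,1,1,1,1,1,1,1,1,1,1,1,1).

From H_k ≅ ker(∂_k) / im(∂_{k+1}) we obtain:

  H_0: rank C_0 − rank ∂_1 = 8 − 7 = 1, and the invariant factors of ∂_1 are all 1, so H_0 ≅ Z.
  H_1: rank ker ∂_1 − rank ∂_2 = (24 − 7) − 15 = 2, and the invariant factors of ∂_2 are all 1, so H_1 ≅ Z^2.
  H_2: rank ker ∂_2 − rank ∂_3 = (16 − 15) − 0 = 1, and there is no ∂_3, so H_2 ≅ Z.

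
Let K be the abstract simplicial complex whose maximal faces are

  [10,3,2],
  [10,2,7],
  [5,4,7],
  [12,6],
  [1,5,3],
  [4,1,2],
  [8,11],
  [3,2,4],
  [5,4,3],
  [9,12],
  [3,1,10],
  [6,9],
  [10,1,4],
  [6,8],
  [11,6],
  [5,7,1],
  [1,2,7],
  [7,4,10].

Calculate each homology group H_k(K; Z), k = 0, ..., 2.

H_0 = Z^2,  H_1 = Z^2 × Z/2,  H_2 = 0.

Order the vertices as 1 < 2 < 3 < 4 < 5 < 6 < 7 < 8 < 9 < 10 < 11 < 12. Listing each simplex with vertices in this order, K has dimension 2 with simplices:

  0-simplices (12): [1], [2], [3], [4], [5], [6], [7], [8], [9], [10], [11], [12]
  1-simplices (24): (24 of them)
  2-simplices (12): [1,2,4], [1,2,7], [1,3,5], [1,3,10], [1,4,10], [1,5,7], [2,3,4], [2,3,10], [2,7,10], [3,4,5], [4,5,7], [4,7,10]

so the chain groups are C_0 ≅ Z^12, C_1 ≅ Z^24, C_2 ≅ Z^12.

∂_1: C_1 → C_0 maps an edge to its endpoints' difference, ∂[p,q] = q − p. For instance
  ∂[3,10] = [10] − [3].
The resulting 12×24 matrix has rank 10, and its Smith normal form has invariant factors (1,1,1,1,1,1,1,1,1,1).

The boundary map ∂_2: C_2 → C_1 sends each 2-simplex [p,q,r] to [q,r] − [p,r] + [p,q]. For instance
  ∂[1,2,4] = [2,4] − [1,4] + [1,2],
  ∂[1,4,10] = [4,10] − [1,10] + [1,4].
The 24×12 boundary matrix has rank 12 and Smith normal form diag(1,1,1,1,1,1,1,1,1,1,1,2).

Now H_k = ker ∂_k / im ∂_{k+1}, so:

  H_0: rank C_0 − rank ∂_1 = 12 − 10 = 2, and the invariant factors of ∂_1 are all 1, so H_0 ≅ Z^2.
  H_1: rank ker ∂_1 − rank ∂_2 = (24 − 10) − 12 = 2, and ∂_2 has invariant factor 2 > 1, so H_1 ≅ Z^2 × Z/2.
  H_2: rank ker ∂_2 − rank ∂_3 = (12 − 12) − 0 = 0, and there is no ∂_3, so H_2 ≅ 0.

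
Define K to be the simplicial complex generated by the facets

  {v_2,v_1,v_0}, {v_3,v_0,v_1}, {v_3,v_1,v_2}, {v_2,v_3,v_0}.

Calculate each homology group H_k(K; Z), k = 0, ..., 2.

H_0 = Z,  H_1 = 0,  H_2 = Z.

K has 4 vertices, 6 edges, 4 triangles.
rank ∂_0 = 0, rank ∂_1 = 3 ⇒ b_0 = 4 − 0 − 3 = 1; all invariant factors of ∂_1 are 1 so no torsion. So H_0 ≅ Z.
rank ∂_1 = 3, rank ∂_2 = 3 ⇒ b_1 = 6 − 3 − 3 = 0; all invariant factors of ∂_2 are 1 so no torsion. So H_1 ≅ 0.
rank ∂_2 = 3, rank ∂_3 = 0 ⇒ b_2 = 4 − 3 − 0 = 1. So H_2 ≅ Z.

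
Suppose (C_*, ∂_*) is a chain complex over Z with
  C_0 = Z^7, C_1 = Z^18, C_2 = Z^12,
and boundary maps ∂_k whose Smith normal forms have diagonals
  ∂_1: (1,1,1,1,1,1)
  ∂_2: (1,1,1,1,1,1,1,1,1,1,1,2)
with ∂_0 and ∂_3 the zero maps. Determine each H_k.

H_0 ≅ Z,  H_1 ≅ Z/2,  H_2 = 0.

H_0: b_0 = 7 − 0 − 6 = 1; torsion from ∂_1 factors > 1: none. So H_0 ≅ Z.
H_1: b_1 = 18 − 6 − 12 = 0; torsion from ∂_2 factors > 1: [2]. So H_1 ≅ Z/2.
H_2: b_2 = 12 − 12 − 0 = 0; torsion from ∂_3 factors > 1: none. So H_2 ≅ 0.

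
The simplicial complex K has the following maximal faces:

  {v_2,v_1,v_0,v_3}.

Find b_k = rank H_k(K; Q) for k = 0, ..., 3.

Take the total order v_0 < v_1 < v_2 < v_3 on the vertex set. Then K (dimension 3) consists of the simplices:

  0-simplices (4): [v_0], [v_1], [v_2], [v_3]
  1-simplices (6): [v_0,v_1], [v_0,v_2], [v_0,v_3], [v_1,v_2], [v_1,v_3], [v_2,v_3]
  2-simplices (4): [v_0,v_1,v_2], [v_0,v_1,v_3], [v_0,v_2,v_3], [v_1,v_2,v_3]
  3-simplices (1): [v_0,v_1,v_2,v_3]

Hence C_0 ≅ Z^4, C_1 ≅ Z^6, C_2 ≅ Z^4, C_3 ≅ Z^1.

The boundary map ∂_1: C_1 → C_0 is given by ∂[p,q] = [q] − [p].
The 4×6 boundary matrix has rank 3 and Smith normal form diag(1,1,1).

The boundary map ∂_2: C_2 → C_1 maps a triangle to the signed sum of its edges. For instance
  ∂[v_1,v_2,v_3] = [v_2,v_3] − [v_1,v_3] + [v_1,v_2],
  ∂[v_0,v_1,v_3] = [v_1,v_3] − [v_0,v_3] + [v_0,v_1].
The resulting 6×4 matrix has rank 3, and its Smith normal form has invariant factors (1,1,1).

∂_3: C_3 → C_2 sends each 3-simplex σ to the alternating sum Σ_i (−1)^i (σ with its i-th vertex removed). For instance
  ∂[v_0,v_1,v_2,v_3] = [v_1,v_2,v_3] − [v_0,v_2,v_3] + [v_0,v_1,v_3] − [v_0,v_1,v_2].
This gives a 4×1 integer matrix of rank 1; reducing to Smith normal form yields diagonal entries (1).

Now H_k = ker ∂_k / im ∂_{k+1}, so:

  H_0: rank C_0 − rank ∂_1 = 4 − 3 = 1, and the invariant factors of ∂_1 are all 1, so H_0 ≅ Z.
  H_1: rank ker ∂_1 − rank ∂_2 = (6 − 3) − 3 = 0, and the invariant factors of ∂_2 are all 1, so H_1 ≅ 0.
  H_2: rank ker ∂_2 − rank ∂_3 = (4 − 3) − 1 = 0, and the invariant factors of ∂_3 are all 1, so H_2 ≅ 0.
  H_3: rank ker ∂_3 − rank ∂_4 = (1 − 1) − 0 = 0, and there is no ∂_4, so H_3 ≅ 0.

(K is a triangulation of the 3-simplex.)

Hence the Betti numbers are b_0 = 1, b_1 = 0, b_2 = 0, b_3 = 0.

b_0 = 1, b_1 = 0, b_2 = 0, b_3 = 0.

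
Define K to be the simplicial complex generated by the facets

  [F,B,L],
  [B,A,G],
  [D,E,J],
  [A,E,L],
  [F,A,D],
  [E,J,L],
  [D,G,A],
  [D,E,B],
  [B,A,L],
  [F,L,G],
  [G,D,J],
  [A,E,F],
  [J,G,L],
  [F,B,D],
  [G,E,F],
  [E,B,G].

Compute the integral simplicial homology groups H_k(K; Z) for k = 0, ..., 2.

We work with the vertex ordering A < B < D < E < F < G < J < L. The simplices of K, each written with vertices in increasing order, are:

  0-simplices (8): A, B, D, E, F, G, J, L
  1-simplices (24): AB, AD, AE, AF, AG, AL, BD, BE, BF, BG, BL, DE, DF, DG, DJ, EF, EG, EJ, EL, FG, FL, GJ, GL, JL
  2-simplices (16): ABG, ABL, ADF, ADG, AEF, AEL, BDE, BDF, BEG, BFL, DEJ, DGJ, EFG, EJL, FGL, GJL

so the chain groups are C_0 ≅ Z^8, C_1 ≅ Z^24, C_2 ≅ Z^16.

Boundary ∂_1: C_1 → C_0 sends each edge [p,q] (with p < q) to q − p.
The resulting 8×24 matrix has rank 7, and its Smith normal form has invariant factors (1,1,1,1,1,1,1).

The boundary map ∂_2: C_2 → C_1 acts by ∂[p,q,r] = [q,r] − [p,r] + [p,q]. For instance
  ∂EJL = JL − EL + EJ,
  ∂DEJ = EJ − DJ + DE.
The 24×16 boundary matrix has rank 15 and Smith normal form diag(1,1,1,1,1,1,1,1,1,1,1,1,1,1,1).

Computing H_k = (kernel of ∂_k) / (image of ∂_{k+1}):

  H_0: rank C_0 − rank ∂_1 = 8 − 7 = 1, and the invariant factors of ∂_1 are all 1, so H_0 = Z.
  H_1: rank ker ∂_1 − rank ∂_2 = (24 − 7) − 15 = 2, and the invariant factors of ∂_2 are all 1, so H_1 = Z^2.
  H_2: rank ker ∂_2 − rank ∂_3 = (16 − 15) − 0 = 1, and there is no ∂_3, so H_2 = Z.

As a check, the Euler characteristic is 8 − 24 + 16 = 0, which agrees with 1 − 2 + 1 = 0.

H_0 ≅ Z,  H_1 ≅ Z^2,  H_2 ≅ Z.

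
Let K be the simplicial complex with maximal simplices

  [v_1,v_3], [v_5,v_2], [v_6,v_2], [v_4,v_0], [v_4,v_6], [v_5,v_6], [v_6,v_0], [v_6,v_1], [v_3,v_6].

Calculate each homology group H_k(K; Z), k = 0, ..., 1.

H_0 ≅ Z,  H_1 ≅ Z^3.

Fix the vertex order v_0 < v_1 < v_2 < v_3 < v_4 < v_5 < v_6 and write every simplex with vertices in increasing order. Then dim K = 1 and the simplices of K are:

  0-simplices (7): [v_0], [v_1], [v_2], [v_3], [v_4], [v_5], [v_6]
  1-simplices (9): [v_0,v_4], [v_0,v_6], [v_1,v_3], [v_1,v_6], [v_2,v_5], [v_2,v_6], [v_3,v_6], [v_4,v_6], [v_5,v_6]

Hence C_0 ≅ Z^7, C_1 ≅ Z^9.

Boundary ∂_1: C_1 → C_0 sends each edge [p,q] (with p < q) to q − p.
The resulting 7×9 matrix has rank 6, and its Smith normal form has invariant factors (1,1,1,1,1,1).

From H_k ≅ ker(∂_k) / im(∂_{k+1}) we obtain:

  H_0: rank C_0 − rank ∂_1 = 7 − 6 = 1, and the invariant factors of ∂_1 are all 1, so H_0 ≅ Z.
  H_1: rank ker ∂_1 − rank ∂_2 = (9 − 6) − 0 = 3, and there is no ∂_2, so H_1 ≅ Z^3.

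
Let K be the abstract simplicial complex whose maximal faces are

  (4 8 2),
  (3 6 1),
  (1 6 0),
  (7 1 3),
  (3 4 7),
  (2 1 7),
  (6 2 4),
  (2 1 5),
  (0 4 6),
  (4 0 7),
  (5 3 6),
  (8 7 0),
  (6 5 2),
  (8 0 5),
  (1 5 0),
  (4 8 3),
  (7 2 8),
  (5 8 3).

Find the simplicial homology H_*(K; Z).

H_0 = Z,  H_1 = Z ⊕ Z/2,  H_2 = 0.

Order the vertices as 0 < 1 < 2 < 3 < 4 < 5 < 6 < 7 < 8. Listing each simplex with vertices in this order, K has dimension 2 with simplices:

  0-simplices (9): [0], [1], [2], [3], [4], [5], [6], [7], [8]
  1-simplices (27): (27 of them)
  2-simplices (18): [0,1,5], [0,1,6], [0,4,6], [0,4,7], [0,5,8], [0,7,8], [1,2,5], [1,2,7], [1,3,6], [1,3,7], [2,4,6], [2,4,8], [2,5,6], [2,7,8], [3,4,7], [3,4,8], [3,5,6], [3,5,8]

giving chain groups C_0 ≅ Z^9, C_1 ≅ Z^27, C_2 ≅ Z^18.

Boundary ∂_1: C_1 → C_0 is given by ∂[p,q] = [q] − [p].
The 9×27 boundary matrix has rank 8 and Smith normal form diag(1,1,1,1,1,1,1,1).

Boundary ∂_2: C_2 → C_1 maps a triangle to the signed sum of its edges. For instance
  ∂[0,5,8] = [5,8] − [0,8] + [0,5],
  ∂[0,1,6] = [1,6] − [0,6] + [0,1].
This gives a 27×18 integer matrix of rank 18; reducing to Smith normal form yields diagonal entries (1,1,1,1,1,1,1,1,1,1,1,1,1,1,1,1,1,2).

Reading off H_k = ker ∂_k / im ∂_{k+1}:

  H_0: rank C_0 − rank ∂_1 = 9 − 8 = 1, and the invariant factors of ∂_1 are all 1, so H_0 = Z.
  H_1: rank ker ∂_1 − rank ∂_2 = (27 − 8) − 18 = 1, and ∂_2 has invariant factor 2 > 1, so H_1 = Z ⊕ Z/2.
  H_2: rank ker ∂_2 − rank ∂_3 = (18 − 18) − 0 = 0, and there is no ∂_3, so H_2 = 0.

(K is a triangulation of the Klein bottle.)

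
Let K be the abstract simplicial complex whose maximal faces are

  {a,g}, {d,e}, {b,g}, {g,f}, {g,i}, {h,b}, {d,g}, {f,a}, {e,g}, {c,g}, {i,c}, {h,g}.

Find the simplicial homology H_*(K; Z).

Order the vertices as a < b < c < d < e < f < g < h < i. Listing each simplex with vertices in this order, K has dimension 1 with simplices:

  0-simplices (9): a, b, c, d, e, f, g, h, i
  1-simplices (12): af, ag, bg, bh, cg, ci, de, dg, eg, fg, gh, gi

Hence C_0 ≅ Z^9, C_1 ≅ Z^12.

∂_1: C_1 → C_0 sends each edge [p,q] (with p < q) to q − p.
The 9×12 boundary matrix has rank 8 and Smith normal form diag(1,1,1,1,1,1,1,1).

From H_k ≅ ker(∂_k) / im(∂_{k+1}) we obtain:

  H_0: rank C_0 − rank ∂_1 = 9 − 8 = 1, and the invariant factors of ∂_1 are all 1, so H_0 ≅ Z.
  H_1: rank ker ∂_1 − rank ∂_2 = (12 − 8) − 0 = 4, and there is no ∂_2, so H_1 ≅ Z^4.

(K is a triangulation of a wedge of 4 circles.)

H_0 ≅ Z,  H_1 ≅ Z^4.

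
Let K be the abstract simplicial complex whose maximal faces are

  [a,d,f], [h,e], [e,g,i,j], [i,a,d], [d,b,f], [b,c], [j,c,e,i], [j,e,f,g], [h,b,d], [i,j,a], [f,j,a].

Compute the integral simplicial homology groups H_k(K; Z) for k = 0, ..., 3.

K has 10 vertices, 24 edges, 16 triangles, 3 3-simplices.
rank ∂_0 = 0, rank ∂_1 = 9 ⇒ b_0 = 10 − 0 − 9 = 1; all invariant factors of ∂_1 are 1 so no torsion. So H_0 ≅ Z.
rank ∂_1 = 9, rank ∂_2 = 13 ⇒ b_1 = 24 − 9 − 13 = 2; all invariant factors of ∂_2 are 1 so no torsion. So H_1 ≅ Z^2.
rank ∂_2 = 13, rank ∂_3 = 3 ⇒ b_2 = 16 − 13 − 3 = 0; all invariant factors of ∂_3 are 1 so no torsion. So H_2 ≅ 0.
rank ∂_3 = 3, rank ∂_4 = 0 ⇒ b_3 = 3 − 3 − 0 = 0. So H_3 ≅ 0.

H_0 = Z,  H_1 = Z^2,  H_2 = 0,  H_3 = 0.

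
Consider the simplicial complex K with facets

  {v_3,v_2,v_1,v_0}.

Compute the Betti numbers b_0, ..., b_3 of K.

b_0 = 1, b_1 = 0, b_2 = 0, b_3 = 0.

We work with the vertex ordering v_0 < v_1 < v_2 < v_3. The simplices of K, each written with vertices in increasing order, are:

  0-simplices (4): [v_0], [v_1], [v_2], [v_3]
  1-simplices (6): [v_0,v_1], [v_0,v_2], [v_0,v_3], [v_1,v_2], [v_1,v_3], [v_2,v_3]
  2-simplices (4): [v_0,v_1,v_2], [v_0,v_1,v_3], [v_0,v_2,v_3], [v_1,v_2,v_3]
  3-simplices (1): [v_0,v_1,v_2,v_3]

giving chain groups C_0 ≅ Z^4, C_1 ≅ Z^6, C_2 ≅ Z^4, C_3 ≅ Z^1.

∂_1: C_1 → C_0 sends each edge [p,q] (with p < q) to q − p. For instance
  ∂[v_0,v_3] = [v_3] − [v_0].
The 4×6 boundary matrix has rank 3 and Smith normal form diag(1,1,1).

Boundary ∂_2: C_2 → C_1 maps a triangle to the signed sum of its edges. For instance
  ∂[v_0,v_1,v_3] = [v_1,v_3] − [v_0,v_3] + [v_0,v_1],
  ∂[v_0,v_2,v_3] = [v_2,v_3] − [v_0,v_3] + [v_0,v_2].
This gives a 6×4 integer matrix of rank 3; reducing to Smith normal form yields diagonal entries (1,1,1).

The boundary map ∂_3: C_3 → C_2 sends each 3-simplex σ to the alternating sum Σ_i (−1)^i (σ with its i-th vertex removed). For instance
  ∂[v_0,v_1,v_2,v_3] = [v_1,v_2,v_3] − [v_0,v_2,v_3] + [v_0,v_1,v_3] − [v_0,v_1,v_2].
This gives a 4×1 integer matrix of rank 1; reducing to Smith normal form yields diagonal entries (1).

From H_k ≅ ker(∂_k) / im(∂_{k+1}) we obtain:

  H_0: rank C_0 − rank ∂_1 = 4 − 3 = 1, and the invariant factors of ∂_1 are all 1, so H_0 ≅ Z.
  H_1: rank ker ∂_1 − rank ∂_2 = (6 − 3) − 3 = 0, and the invariant factors of ∂_2 are all 1, so H_1 ≅ 0.
  H_2: rank ker ∂_2 − rank ∂_3 = (4 − 3) − 1 = 0, and the invariant factors of ∂_3 are all 1, so H_2 ≅ 0.
  H_3: rank ker ∂_3 − rank ∂_4 = (1 − 1) − 0 = 0, and there is no ∂_4, so H_3 ≅ 0.

(K is a triangulation of the 3-simplex.)

Hence the Betti numbers are b_0 = 1, b_1 = 0, b_2 = 0, b_3 = 0.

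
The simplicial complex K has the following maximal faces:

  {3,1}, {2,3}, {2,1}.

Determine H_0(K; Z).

Fix the vertex order 1 < 2 < 3 and write every simplex with vertices in increasing order. Then dim K = 1 and the simplices of K are:

  0-simplices (3): [1], [2], [3]
  1-simplices (3): [1,2], [1,3], [2,3]

Hence C_0 ≅ Z^3, C_1 ≅ Z^3.

Boundary ∂_1: C_1 → C_0 is given by ∂[p,q] = [q] − [p]. For instance
  ∂[1,2] = [2] − [1].
The 3×3 boundary matrix has rank 2 and Smith normal form diag(1,1).

Computing H_k = (kernel of ∂_k) / (image of ∂_{k+1}):

  H_0: rank C_0 − rank ∂_1 = 3 − 2 = 1, and the invariant factors of ∂_1 are all 1, so H_0 = Z.

H_0 ≅ Z.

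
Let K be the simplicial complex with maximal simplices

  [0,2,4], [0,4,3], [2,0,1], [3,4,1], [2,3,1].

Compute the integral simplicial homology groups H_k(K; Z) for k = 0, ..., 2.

H_0 = Z,  H_1 = Z,  H_2 = 0.

Take the total order 0 < 1 < 2 < 3 < 4 on the vertex set. Then K (dimension 2) consists of the simplices:

  0-simplices (5): [0], [1], [2], [3], [4]
  1-simplices (10): [0,1], [0,2], [0,3], [0,4], [1,2], [1,3], [1,4], [2,3], [2,4], [3,4]
  2-simplices (5): [0,1,2], [0,2,4], [0,3,4], [1,2,3], [1,3,4]

so the chain groups are C_0 ≅ Z^5, C_1 ≅ Z^10, C_2 ≅ Z^5.

Boundary ∂_1: C_1 → C_0 maps an edge to its endpoints' difference, ∂[p,q] = q − p. For instance
  ∂[2,4] = [4] − [2].
The resulting 5×10 matrix has rank 4, and its Smith normal form has invariant factors (1,1,1,1).

Boundary ∂_2: C_2 → C_1 acts by ∂[p,q,r] = [q,r] − [p,r] + [p,q]. For instance
  ∂[0,1,2] = [1,2] − [0,2] + [0,1],
  ∂[0,2,4] = [2,4] − [0,4] + [0,2].
The resulting 10×5 matrix has rank 5, and its Smith normal form has invariant factors (1,1,1,1,1).

Computing H_k = (kernel of ∂_k) / (image of ∂_{k+1}):

  H_0: rank C_0 − rank ∂_1 = 5 − 4 = 1, and the invariant factors of ∂_1 are all 1, so H_0 ≅ Z.
  H_1: rank ker ∂_1 − rank ∂_2 = (10 − 4) − 5 = 1, and the invariant factors of ∂_2 are all 1, so H_1 ≅ Z.
  H_2: rank ker ∂_2 − rank ∂_3 = (5 − 5) − 0 = 0, and there is no ∂_3, so H_2 ≅ 0.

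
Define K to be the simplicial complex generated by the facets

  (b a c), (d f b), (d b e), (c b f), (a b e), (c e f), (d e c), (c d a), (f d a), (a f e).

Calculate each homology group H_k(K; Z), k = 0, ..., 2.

H_0 = Z,  H_1 = Z/2Z,  H_2 = 0.

We work with the vertex ordering a < b < c < d < e < f. The simplices of K, each written with vertices in increasing order, are:

  0-simplices (6): a, b, c, d, e, f
  1-simplices (15): ab, ac, ad, ae, af, bc, bd, be, bf, cd, ce, cf, de, df, ef
  2-simplices (10): abc, abe, acd, adf, aef, bcf, bde, bdf, cde, cef

giving chain groups C_0 ≅ Z^6, C_1 ≅ Z^15, C_2 ≅ Z^10.

∂_1: C_1 → C_0 sends each edge [p,q] (with p < q) to q − p.
This gives a 6×15 integer matrix of rank 5; reducing to Smith normal form yields diagonal entries (1,1,1,1,1).

The boundary map ∂_2: C_2 → C_1 acts by ∂[p,q,r] = [q,r] − [p,r] + [p,q]. For instance
  ∂acd = cd − ad + ac,
  ∂abc = bc − ac + ab.
As a 15×10 matrix over Z this has rank 10, with invariant factors (1,1,1,1,1,1,1,1,1,2).

Computing H_k = (kernel of ∂_k) / (image of ∂_{k+1}):

  H_0: rank C_0 − rank ∂_1 = 6 − 5 = 1, and the invariant factors of ∂_1 are all 1, so H_0 = Z.
  H_1: rank ker ∂_1 − rank ∂_2 = (15 − 5) − 10 = 0, and ∂_2 has invariant factor 2 > 1, so H_1 = Z/2Z.
  H_2: rank ker ∂_2 − rank ∂_3 = (10 − 10) − 0 = 0, and there is no ∂_3, so H_2 = 0.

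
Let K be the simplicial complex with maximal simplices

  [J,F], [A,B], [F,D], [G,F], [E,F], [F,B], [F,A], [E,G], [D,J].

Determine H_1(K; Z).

Take the total order A < B < D < E < F < G < J on the vertex set. Then K (dimension 1) consists of the simplices:

  0-simplices (7): A, B, D, E, F, G, J
  1-simplices (9): AB, AF, BF, DF, DJ, EF, EG, FG, FJ

Hence C_0 ≅ Z^7, C_1 ≅ Z^9.

Boundary ∂_1: C_1 → C_0 sends each edge [p,q] (with p < q) to q − p.
As a 7×9 matrix over Z this has rank 6, with invariant factors (1,1,1,1,1,1).

Now H_k = ker ∂_k / im ∂_{k+1}, so:

  H_1: rank ker ∂_1 − rank ∂_2 = (9 − 6) − 0 = 3, and there is no ∂_2, so H_1 = Z^3.

H_1 = Z^3.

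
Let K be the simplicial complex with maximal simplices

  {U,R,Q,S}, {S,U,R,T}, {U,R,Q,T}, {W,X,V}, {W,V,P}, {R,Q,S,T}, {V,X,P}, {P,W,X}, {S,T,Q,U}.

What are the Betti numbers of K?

b_0 = 2, b_1 = 0, b_2 = 1, b_3 = 1.

Order the vertices as P < Q < R < S < T < U < V < W < X. Listing each simplex with vertices in this order, K has dimension 3 with simplices:

  0-simplices (9): P, Q, R, S, T, U, V, W, X
  1-simplices (16): PV, PW, PX, QR, QS, QT, QU, RS, RT, RU, ST, SU, TU, VW, VX, WX
  2-simplices (14): PVW, PVX, PWX, QRS, QRT, QRU, QST, QSU, QTU, RST, RSU, RTU, STU, VWX
  3-simplices (5): QRST, QRSU, QRTU, QSTU, RSTU

giving chain groups C_0 ≅ Z^9, C_1 ≅ Z^16, C_2 ≅ Z^14, C_3 ≅ Z^5.

Boundary ∂_1: C_1 → C_0 maps an edge to its endpoints' difference, ∂[p,q] = q − p.
This gives a 9×16 integer matrix of rank 7; reducing to Smith normal form yields diagonal entries (1,1,1,1,1,1,1).

The boundary map ∂_2: C_2 → C_1 maps a triangle to the signed sum of its edges. For instance
  ∂QST = ST − QT + QS,
  ∂QRU = RU − QU + QR.
As a 16×14 matrix over Z this has rank 9, with invariant factors (1,1,1,1,1,1,1,1,1).

Boundary ∂_3: C_3 → C_2 sends each 3-simplex σ to the alternating sum Σ_i (−1)^i (σ with its i-th vertex removed). For instance
  ∂QSTU = STU − QTU + QSU − QST,
  ∂RSTU = STU − RTU + RSU − RST.
This gives a 14×5 integer matrix of rank 4; reducing to Smith normal form yields diagonal entries (1,1,1,1).

Now H_k = ker ∂_k / im ∂_{k+1}, so:

  H_0: rank C_0 − rank ∂_1 = 9 − 7 = 2, and the invariant factors of ∂_1 are all 1, so H_0 = Z^2.
  H_1: rank ker ∂_1 − rank ∂_2 = (16 − 7) − 9 = 0, and the invariant factors of ∂_2 are all 1, so H_1 = 0.
  H_2: rank ker ∂_2 − rank ∂_3 = (14 − 9) − 4 = 1, and the invariant factors of ∂_3 are all 1, so H_2 = Z.
  H_3: rank ker ∂_3 − rank ∂_4 = (5 − 4) − 0 = 1, and there is no ∂_4, so H_3 = Z.

As a check, the Euler characteristic is 9 − 16 + 14 − 5 = 2, which agrees with 2 − 0 + 1 − 1 = 2.
(K is a triangulation of the disjoint union of the 3-sphere S^3 and the 2-sphere S^2.)

Hence the Betti numbers are b_0 = 2, b_1 = 0, b_2 = 1, b_3 = 1.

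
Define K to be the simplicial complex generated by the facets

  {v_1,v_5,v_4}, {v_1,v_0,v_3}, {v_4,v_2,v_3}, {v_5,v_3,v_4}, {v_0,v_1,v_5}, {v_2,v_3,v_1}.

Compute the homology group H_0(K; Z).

Order the vertices as v_0 < v_1 < v_2 < v_3 < v_4 < v_5. Listing each simplex with vertices in this order, K has dimension 2 with simplices:

  0-simplices (6): [v_0], [v_1], [v_2], [v_3], [v_4], [v_5]
  1-simplices (12): [v_0,v_1], [v_0,v_3], [v_0,v_5], [v_1,v_2], [v_1,v_3], [v_1,v_4], [v_1,v_5], [v_2,v_3], [v_2,v_4], [v_3,v_4], [v_3,v_5], [v_4,v_5]
  2-simplices (6): [v_0,v_1,v_3], [v_0,v_1,v_5], [v_1,v_2,v_3], [v_1,v_4,v_5], [v_2,v_3,v_4], [v_3,v_4,v_5]

so the chain groups are C_0 ≅ Z^6, C_1 ≅ Z^12, C_2 ≅ Z^6.

The boundary map ∂_1: C_1 → C_0 sends each edge [p,q] (with p < q) to q − p.
The resulting 6×12 matrix has rank 5, and its Smith normal form has invariant factors (1,1,1,1,1).

∂_2: C_2 → C_1 acts by ∂[p,q,r] = [q,r] − [p,r] + [p,q]. For instance
  ∂[v_1,v_4,v_5] = [v_4,v_5] − [v_1,v_5] + [v_1,v_4],
  ∂[v_2,v_3,v_4] = [v_3,v_4] − [v_2,v_4] + [v_2,v_3].
This gives a 12×6 integer matrix of rank 6; reducing to Smith normal form yields diagonal entries (1,1,1,1,1,1).

Computing H_k = (kernel of ∂_k) / (image of ∂_{k+1}):

  H_0: rank C_0 − rank ∂_1 = 6 − 5 = 1, and the invariant factors of ∂_1 are all 1, so H_0 = Z.

H_0 = Z.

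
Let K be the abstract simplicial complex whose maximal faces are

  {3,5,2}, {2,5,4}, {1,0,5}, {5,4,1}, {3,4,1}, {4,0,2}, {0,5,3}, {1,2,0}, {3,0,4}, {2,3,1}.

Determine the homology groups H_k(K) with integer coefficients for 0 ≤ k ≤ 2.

We work with the vertex ordering 0 < 1 < 2 < 3 < 4 < 5. The simplices of K, each written with vertices in increasing order, are:

  0-simplices (6): [0], [1], [2], [3], [4], [5]
  1-simplices (15): [0,1], [0,2], [0,3], [0,4], [0,5], [1,2], [1,3], [1,4], [1,5], [2,3], [2,4], [2,5], [3,4], [3,5], [4,5]
  2-simplices (10): [0,1,2], [0,1,5], [0,2,4], [0,3,4], [0,3,5], [1,2,3], [1,3,4], [1,4,5], [2,3,5], [2,4,5]

giving chain groups C_0 ≅ Z^6, C_1 ≅ Z^15, C_2 ≅ Z^10.

Boundary ∂_1: C_1 → C_0 maps an edge to its endpoints' difference, ∂[p,q] = q − p. For instance
  ∂[2,4] = [4] − [2].
The resulting 6×15 matrix has rank 5, and its Smith normal form has invariant factors (1,1,1,1,1).

Boundary ∂_2: C_2 → C_1 sends each 2-simplex [p,q,r] to [q,r] − [p,r] + [p,q]. For instance
  ∂[0,1,5] = [1,5] − [0,5] + [0,1],
  ∂[1,3,4] = [3,4] − [1,4] + [1,3].
As a 15×10 matrix over Z this has rank 10, with invariant factors (1,1,1,1,1,1,1,1,1,2).

Computing H_k = (kernel of ∂_k) / (image of ∂_{k+1}):

  H_0: rank C_0 − rank ∂_1 = 6 − 5 = 1, and the invariant factors of ∂_1 are all 1, so H_0 = Z.
  H_1: rank ker ∂_1 − rank ∂_2 = (15 − 5) − 10 = 0, and ∂_2 has invariant factor 2 > 1, so H_1 = Z/2Z.
  H_2: rank ker ∂_2 − rank ∂_3 = (10 − 10) − 0 = 0, and there is no ∂_3, so H_2 = 0.

H_0 ≅ Z,  H_1 ≅ Z/2Z,  H_2 = 0.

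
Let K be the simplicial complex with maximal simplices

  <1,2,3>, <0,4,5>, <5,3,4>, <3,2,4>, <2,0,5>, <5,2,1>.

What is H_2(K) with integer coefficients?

K has 6 vertices, 12 edges, 6 triangles.
rank ∂_2 = 6, rank ∂_3 = 0 ⇒ b_2 = 6 − 6 − 0 = 0. So H_2 ≅ 0.

H_2 = 0.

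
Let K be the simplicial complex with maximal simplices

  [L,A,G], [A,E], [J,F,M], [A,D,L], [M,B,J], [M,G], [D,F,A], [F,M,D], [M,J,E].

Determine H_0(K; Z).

Take the total order A < B < D < E < F < G < J < L < M on the vertex set. Then K (dimension 2) consists of the simplices:

  0-simplices (9): A, B, D, E, F, G, J, L, M
  1-simplices (17): AD, AE, AF, AG, AL, BJ, BM, DF, DL, DM, EJ, EM, FJ, FM, GL, GM, JM
  2-simplices (7): ADF, ADL, AGL, BJM, DFM, EJM, FJM

so the chain groups are C_0 ≅ Z^9, C_1 ≅ Z^17, C_2 ≅ Z^7.

∂_1: C_1 → C_0 sends each edge [p,q] (with p < q) to q − p.
This gives a 9×17 integer matrix of rank 8; reducing to Smith normal form yields diagonal entries (1,1,1,1,1,1,1,1).

The boundary map ∂_2: C_2 → C_1 maps a triangle to the signed sum of its edges. For instance
  ∂EJM = JM − EM + EJ,
  ∂DFM = FM − DM + DF.
As a 17×7 matrix over Z this has rank 7, with invariant factors (1,1,1,1,1,1,1).

Reading off H_k = ker ∂_k / im ∂_{k+1}:

  H_0: rank C_0 − rank ∂_1 = 9 − 8 = 1, and the invariant factors of ∂_1 are all 1, so H_0 = Z.

H_0 ≅ Z.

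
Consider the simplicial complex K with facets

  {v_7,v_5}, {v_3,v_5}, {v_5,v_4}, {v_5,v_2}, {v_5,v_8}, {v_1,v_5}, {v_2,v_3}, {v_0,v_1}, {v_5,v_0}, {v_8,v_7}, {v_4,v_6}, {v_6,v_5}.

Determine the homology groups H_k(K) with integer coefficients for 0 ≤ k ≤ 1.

Take the total order v_0 < v_1 < v_2 < v_3 < v_4 < v_5 < v_6 < v_7 < v_8 on the vertex set. Then K (dimension 1) consists of the simplices:

  0-simplices (9): [v_0], [v_1], [v_2], [v_3], [v_4], [v_5], [v_6], [v_7], [v_8]
  1-simplices (12): [v_0,v_1], [v_0,v_5], [v_1,v_5], [v_2,v_3], [v_2,v_5], [v_3,v_5], [v_4,v_5], [v_4,v_6], [v_5,v_6], [v_5,v_7], [v_5,v_8], [v_7,v_8]

Hence C_0 ≅ Z^9, C_1 ≅ Z^12.

The boundary map ∂_1: C_1 → C_0 is given by ∂[p,q] = [q] − [p]. For instance
  ∂[v_1,v_5] = [v_5] − [v_1].
The resulting 9×12 matrix has rank 8, and its Smith normal form has invariant factors (1,1,1,1,1,1,1,1).

Computing H_k = (kernel of ∂_k) / (image of ∂_{k+1}):

  H_0: rank C_0 − rank ∂_1 = 9 − 8 = 1, and the invariant factors of ∂_1 are all 1, so H_0 ≅ Z.
  H_1: rank ker ∂_1 − rank ∂_2 = (12 − 8) − 0 = 4, and there is no ∂_2, so H_1 ≅ Z^4.

H_0 = Z,  H_1 = Z^4.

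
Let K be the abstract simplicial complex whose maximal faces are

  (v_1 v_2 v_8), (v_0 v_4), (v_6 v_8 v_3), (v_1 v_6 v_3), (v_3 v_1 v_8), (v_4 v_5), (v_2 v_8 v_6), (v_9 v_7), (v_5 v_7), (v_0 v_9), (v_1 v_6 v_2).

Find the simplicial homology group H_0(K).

H_0 ≅ Z^2.

Order the vertices as v_0 < v_1 < v_2 < v_3 < v_4 < v_5 < v_6 < v_7 < v_8 < v_9. Listing each simplex with vertices in this order, K has dimension 2 with simplices:

  0-simplices (10): [v_0], [v_1], [v_2], [v_3], [v_4], [v_5], [v_6], [v_7], [v_8], [v_9]
  1-simplices (14): [v_0,v_4], [v_0,v_9], [v_1,v_2], [v_1,v_3], [v_1,v_6], [v_1,v_8], [v_2,v_6], [v_2,v_8], [v_3,v_6], [v_3,v_8], [v_4,v_5], [v_5,v_7], [v_6,v_8], [v_7,v_9]
  2-simplices (6): [v_1,v_2,v_6], [v_1,v_2,v_8], [v_1,v_3,v_6], [v_1,v_3,v_8], [v_2,v_6,v_8], [v_3,v_6,v_8]

Hence C_0 ≅ Z^10, C_1 ≅ Z^14, C_2 ≅ Z^6.

Boundary ∂_1: C_1 → C_0 is given by ∂[p,q] = [q] − [p]. For instance
  ∂[v_2,v_6] = [v_6] − [v_2].
As a 10×14 matrix over Z this has rank 8, with invariant factors (1,1,1,1,1,1,1,1).

Boundary ∂_2: C_2 → C_1 sends each 2-simplex [p,q,r] to [q,r] − [p,r] + [p,q]. For instance
  ∂[v_3,v_6,v_8] = [v_6,v_8] − [v_3,v_8] + [v_3,v_6],
  ∂[v_1,v_2,v_8] = [v_2,v_8] − [v_1,v_8] + [v_1,v_2].
The 14×6 boundary matrix has rank 5 and Smith normal form diag(1,1,1,1,1).

Now H_k = ker ∂_k / im ∂_{k+1}, so:

  H_0: rank C_0 − rank ∂_1 = 10 − 8 = 2, and the invariant factors of ∂_1 are all 1, so H_0 = Z^2.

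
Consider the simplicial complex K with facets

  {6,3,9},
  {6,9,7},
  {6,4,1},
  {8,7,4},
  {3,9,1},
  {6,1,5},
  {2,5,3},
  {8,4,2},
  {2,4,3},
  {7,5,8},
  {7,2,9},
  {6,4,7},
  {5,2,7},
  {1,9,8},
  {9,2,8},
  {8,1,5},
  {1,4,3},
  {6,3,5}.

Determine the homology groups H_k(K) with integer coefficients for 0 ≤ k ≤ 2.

Order the vertices as 1 < 2 < 3 < 4 < 5 < 6 < 7 < 8 < 9. Listing each simplex with vertices in this order, K has dimension 2 with simplices:

  0-simplices (9): [1], [2], [3], [4], [5], [6], [7], [8], [9]
  1-simplices (27): (27 of them)
  2-simplices (18): [1,3,4], [1,3,9], [1,4,6], [1,5,6], [1,5,8], [1,8,9], [2,3,4], [2,3,5], [2,4,8], [2,5,7], [2,7,9], [2,8,9], [3,5,6], [3,6,9], [4,6,7], [4,7,8], [5,7,8], [6,7,9]

so the chain groups are C_0 ≅ Z^9, C_1 ≅ Z^27, C_2 ≅ Z^18.

∂_1: C_1 → C_0 is given by ∂[p,q] = [q] − [p]. For instance
  ∂[2,7] = [7] − [2].
The resulting 9×27 matrix has rank 8, and its Smith normal form has invariant factors (1,1,1,1,1,1,1,1).

∂_2: C_2 → C_1 acts by ∂[p,q,r] = [q,r] − [p,r] + [p,q]. For instance
  ∂[1,8,9] = [8,9] − [1,9] + [1,8],
  ∂[1,4,6] = [4,6] − [1,6] + [1,4].
The resulting 27×18 matrix has rank 18, and its Smith normal form has invariant factors (1,1,1,1,1,1,1,1,1,1,1,1,1,1,1,1,1,2).

Reading off H_k = ker ∂_k / im ∂_{k+1}:

  H_0: rank C_0 − rank ∂_1 = 9 − 8 = 1, and the invariant factors of ∂_1 are all 1, so H_0 = Z.
  H_1: rank ker ∂_1 − rank ∂_2 = (27 − 8) − 18 = 1, and ∂_2 has invariant factor 2 > 1, so H_1 = Z ⊕ Z_2.
  H_2: rank ker ∂_2 − rank ∂_3 = (18 − 18) − 0 = 0, and there is no ∂_3, so H_2 = 0.

As a check, the Euler characteristic is 9 − 27 + 18 = 0, which agrees with 1 − 1 + 0 = 0.

H_0 ≅ Z,  H_1 ≅ Z ⊕ Z_2,  H_2 = 0.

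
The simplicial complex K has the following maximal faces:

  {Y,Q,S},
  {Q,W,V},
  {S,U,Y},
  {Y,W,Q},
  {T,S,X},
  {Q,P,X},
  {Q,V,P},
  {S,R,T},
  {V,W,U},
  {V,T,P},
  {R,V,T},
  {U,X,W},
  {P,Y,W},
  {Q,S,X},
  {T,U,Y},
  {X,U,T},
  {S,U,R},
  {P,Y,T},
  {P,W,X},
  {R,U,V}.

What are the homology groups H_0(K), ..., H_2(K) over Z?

H_0 = Z,  H_1 = Z ⊕ Z_2,  H_2 = 0.

We work with the vertex ordering P < Q < R < S < T < U < V < W < X < Y. The simplices of K, each written with vertices in increasing order, are:

  0-simplices (10): P, Q, R, S, T, U, V, W, X, Y
  1-simplices (30): PQ, PT, PV, PW, PX, PY, QS, QV, QW, QX, QY, RS, RT, RU, RV, ST, SU, SX, SY, TU, TV, TX, TY, UV, UW, UX, UY, VW, WX, WY
  2-simplices (20): PQV, PQX, PTV, PTY, PWX, PWY, QSX, QSY, QVW, QWY, RST, RSU, RTV, RUV, STX, SUY, TUX, TUY, UVW, UWX

Hence C_0 ≅ Z^10, C_1 ≅ Z^30, C_2 ≅ Z^20.

Boundary ∂_1: C_1 → C_0 is given by ∂[p,q] = [q] − [p].
This gives a 10×30 integer matrix of rank 9; reducing to Smith normal form yields diagonal entries (1,1,1,1,1,1,1,1,1).

Boundary ∂_2: C_2 → C_1 sends each 2-simplex [p,q,r] to [q,r] − [p,r] + [p,q]. For instance
  ∂STX = TX − SX + ST,
  ∂RTV = TV − RV + RT.
The resulting 30×20 matrix has rank 20, and its Smith normal form has invariant factors (1,1,1,1,1,1,1,1,1,1,1,1,1,1,1,1,1,1,1,2).

From H_k ≅ ker(∂_k) / im(∂_{k+1}) we obtain:

  H_0: rank C_0 − rank ∂_1 = 10 − 9 = 1, and the invariant factors of ∂_1 are all 1, so H_0 = Z.
  H_1: rank ker ∂_1 − rank ∂_2 = (30 − 9) − 20 = 1, and ∂_2 has invariant factor 2 > 1, so H_1 = Z ⊕ Z_2.
  H_2: rank ker ∂_2 − rank ∂_3 = (20 − 20) − 0 = 0, and there is no ∂_3, so H_2 = 0.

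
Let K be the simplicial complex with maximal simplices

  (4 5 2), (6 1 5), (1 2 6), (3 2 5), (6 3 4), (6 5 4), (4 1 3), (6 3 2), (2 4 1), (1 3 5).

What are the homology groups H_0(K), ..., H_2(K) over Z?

H_0 = Z,  H_1 = Z/2,  H_2 = 0.

Fix the vertex order 1 < 2 < 3 < 4 < 5 < 6 and write every simplex with vertices in increasing order. Then dim K = 2 and the simplices of K are:

  0-simplices (6): [1], [2], [3], [4], [5], [6]
  1-simplices (15): [1,2], [1,3], [1,4], [1,5], [1,6], [2,3], [2,4], [2,5], [2,6], [3,4], [3,5], [3,6], [4,5], [4,6], [5,6]
  2-simplices (10): [1,2,4], [1,2,6], [1,3,4], [1,3,5], [1,5,6], [2,3,5], [2,3,6], [2,4,5], [3,4,6], [4,5,6]

so the chain groups are C_0 ≅ Z^6, C_1 ≅ Z^15, C_2 ≅ Z^10.

Boundary ∂_1: C_1 → C_0 is given by ∂[p,q] = [q] − [p]. For instance
  ∂[1,6] = [6] − [1].
As a 6×15 matrix over Z this has rank 5, with invariant factors (1,1,1,1,1).

Boundary ∂_2: C_2 → C_1 sends each 2-simplex [p,q,r] to [q,r] − [p,r] + [p,q]. For instance
  ∂[1,3,4] = [3,4] − [1,4] + [1,3],
  ∂[2,3,5] = [3,5] − [2,5] + [2,3].
As a 15×10 matrix over Z this has rank 10, with invariant factors (1,1,1,1,1,1,1,1,1,2).

Reading off H_k = ker ∂_k / im ∂_{k+1}:

  H_0: rank C_0 − rank ∂_1 = 6 − 5 = 1, and the invariant factors of ∂_1 are all 1, so H_0 ≅ Z.
  H_1: rank ker ∂_1 − rank ∂_2 = (15 − 5) − 10 = 0, and ∂_2 has invariant factor 2 > 1, so H_1 ≅ Z/2.
  H_2: rank ker ∂_2 − rank ∂_3 = (10 − 10) − 0 = 0, and there is no ∂_3, so H_2 ≅ 0.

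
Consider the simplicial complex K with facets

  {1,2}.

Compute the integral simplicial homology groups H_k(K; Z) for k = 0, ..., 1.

H_0 = Z,  H_1 = 0.

Take the total order 1 < 2 on the vertex set. Then K (dimension 1) consists of the simplices:

  0-simplices (2): [1], [2]
  1-simplices (1): [1,2]

so the chain groups are C_0 ≅ Z^2, C_1 ≅ Z^1.

∂_1: C_1 → C_0 maps an edge to its endpoints' difference, ∂[p,q] = q − p.
This gives a 2×1 integer matrix of rank 1; reducing to Smith normal form yields diagonal entries (1).

From H_k ≅ ker(∂_k) / im(∂_{k+1}) we obtain:

  H_0: rank C_0 − rank ∂_1 = 2 − 1 = 1, and the invariant factors of ∂_1 are all 1, so H_0 = Z.
  H_1: rank ker ∂_1 − rank ∂_2 = (1 − 1) − 0 = 0, and there is no ∂_2, so H_1 = 0.

As a check, the Euler characteristic is 2 − 1 = 1, which agrees with 1 − 0 = 1.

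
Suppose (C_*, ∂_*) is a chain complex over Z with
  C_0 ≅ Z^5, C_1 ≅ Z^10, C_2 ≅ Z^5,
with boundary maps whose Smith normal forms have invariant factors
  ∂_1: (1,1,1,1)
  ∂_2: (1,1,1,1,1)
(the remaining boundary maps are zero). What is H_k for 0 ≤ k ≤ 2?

H_0: b_0 = 5 − 0 − 4 = 1; torsion from ∂_1 factors > 1: none. So H_0 = Z.
H_1: b_1 = 10 − 4 − 5 = 1; torsion from ∂_2 factors > 1: none. So H_1 = Z.
H_2: b_2 = 5 − 5 − 0 = 0; torsion from ∂_3 factors > 1: none. So H_2 = 0.

H_0 = Z,  H_1 = Z,  H_2 = 0.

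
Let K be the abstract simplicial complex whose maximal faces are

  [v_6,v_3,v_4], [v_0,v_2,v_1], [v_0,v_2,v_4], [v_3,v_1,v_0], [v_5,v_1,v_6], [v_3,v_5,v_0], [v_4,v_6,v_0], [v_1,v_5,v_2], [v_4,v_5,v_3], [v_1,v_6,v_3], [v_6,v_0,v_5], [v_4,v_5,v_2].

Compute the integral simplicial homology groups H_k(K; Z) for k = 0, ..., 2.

Fix the vertex order v_0 < v_1 < v_2 < v_3 < v_4 < v_5 < v_6 and write every simplex with vertices in increasing order. Then dim K = 2 and the simplices of K are:

  0-simplices (7): [v_0], [v_1], [v_2], [v_3], [v_4], [v_5], [v_6]
  1-simplices (18): (18 of them)
  2-simplices (12): (12 of them)

so the chain groups are C_0 ≅ Z^7, C_1 ≅ Z^18, C_2 ≅ Z^12.

Boundary ∂_1: C_1 → C_0 sends each edge [p,q] (with p < q) to q − p.
This gives a 7×18 integer matrix of rank 6; reducing to Smith normal form yields diagonal entries (1,1,1,1,1,1).

∂_2: C_2 → C_1 maps a triangle to the signed sum of its edges. For instance
  ∂[v_1,v_2,v_5] = [v_2,v_5] − [v_1,v_5] + [v_1,v_2],
  ∂[v_1,v_3,v_6] = [v_3,v_6] − [v_1,v_6] + [v_1,v_3].
This gives a 18×12 integer matrix of rank 12; reducing to Smith normal form yields diagonal entries (1,1,1,1,1,1,1,1,1,1,1,2).

Reading off H_k = ker ∂_k / im ∂_{k+1}:

  H_0: rank C_0 − rank ∂_1 = 7 − 6 = 1, and the invariant factors of ∂_1 are all 1, so H_0 = Z.
  H_1: rank ker ∂_1 − rank ∂_2 = (18 − 6) − 12 = 0, and ∂_2 has invariant factor 2 > 1, so H_1 = Z/2.
  H_2: rank ker ∂_2 − rank ∂_3 = (12 − 12) − 0 = 0, and there is no ∂_3, so H_2 = 0.

As a check, the Euler characteristic is 7 − 18 + 12 = 1, which agrees with 1 − 0 + 0 = 1.

H_0 = Z,  H_1 = Z/2,  H_2 = 0.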